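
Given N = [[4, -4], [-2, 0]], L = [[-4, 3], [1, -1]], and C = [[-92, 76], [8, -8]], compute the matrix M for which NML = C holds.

Isolating M: multiply by N⁻¹ from the left and L⁻¹ from the right, so M = N⁻¹CL⁻¹.
det N = -8, so N⁻¹ = [[0, -1/2], [-1/4, -1/2]].
det L = 1, so L⁻¹ = [[-1, -3], [-1, -4]].
N⁻¹C = [[-4, 4], [19, -15]].
M = (N⁻¹C)L⁻¹ = [[0, -4], [-4, 3]].

M = [[0, -4], [-4, 3]]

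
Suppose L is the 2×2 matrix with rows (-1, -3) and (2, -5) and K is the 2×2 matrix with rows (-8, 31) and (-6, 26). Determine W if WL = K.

W = [[-2, -5], [-2, -4]]

Right-multiplying both sides by L⁻¹ gives W = KL⁻¹.
L has determinant 11; L⁻¹ = [[-5/11, 3/11], [-2/11, -1/11]].
W = KL⁻¹ = [[-8, 31], [-6, 26]] · [[-5/11, 3/11], [-2/11, -1/11]] = [[-2, -5], [-2, -4]].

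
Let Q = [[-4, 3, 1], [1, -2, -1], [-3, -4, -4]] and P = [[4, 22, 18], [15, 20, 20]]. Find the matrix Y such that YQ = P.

Q is on the right of Y, so right-multiply by Q⁻¹: Y = PQ⁻¹.
Q has determinant -5; Q⁻¹ = [[-4/5, -8/5, 1/5], [-7/5, -19/5, 3/5], [2, 5, -1]].
Y = PQ⁻¹ = [[4, 22, 18], [15, 20, 20]] · [[-4/5, -8/5, 1/5], [-7/5, -19/5, 3/5], [2, 5, -1]] = [[2, 0, -4], [0, 0, -5]].

Y = [[2, 0, -4], [0, 0, -5]]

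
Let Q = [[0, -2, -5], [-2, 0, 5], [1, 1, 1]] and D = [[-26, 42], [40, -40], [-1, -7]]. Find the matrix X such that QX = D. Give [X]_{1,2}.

Q is on the left of X, so left-multiply by Q⁻¹: X = Q⁻¹D.
det Q = -4; the adjugate gives Q⁻¹ = [[5/4, 3/4, 5/2], [-7/4, -5/4, -5/2], [1/2, 1/2, 1]].
X = Q⁻¹D = [[5/4, 3/4, 5/2], [-7/4, -5/4, -5/2], [1/2, 1/2, 1]] · [[-26, 42], [40, -40], [-1, -7]] = [[-5, 5], [-2, -6], [6, -6]].

5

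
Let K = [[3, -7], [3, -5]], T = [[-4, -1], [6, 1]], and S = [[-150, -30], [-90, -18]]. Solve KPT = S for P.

P = [[-2, 2], [-3, 3]]

Isolating P: multiply by K⁻¹ from the left and T⁻¹ from the right, so P = K⁻¹ST⁻¹.
K has determinant 6; K⁻¹ = [[-5/6, 7/6], [-1/2, 1/2]].
det T = 2, so T⁻¹ = [[1/2, 1/2], [-3, -2]].
K⁻¹S = [[20, 4], [30, 6]].
P = (K⁻¹S)T⁻¹ = [[-2, 2], [-3, 3]].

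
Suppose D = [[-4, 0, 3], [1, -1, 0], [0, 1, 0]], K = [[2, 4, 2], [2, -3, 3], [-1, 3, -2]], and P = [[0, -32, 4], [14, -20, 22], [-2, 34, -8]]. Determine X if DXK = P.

X = D⁻¹PK⁻¹ (apply D⁻¹ on the left and K⁻¹ on the right).
D has determinant 3; D⁻¹ = [[0, 1, 1], [0, 0, 1], [1/3, 4/3, 4/3]].
K has determinant 4; K⁻¹ = [[-3/4, 7/2, 9/2], [1/4, -1/2, -1/2], [3/4, -5/2, -7/2]].
D⁻¹P = [[12, 14, 14], [-2, 34, -8], [16, 8, 20]].
X = (D⁻¹P)K⁻¹ = [[5, 0, -2], [4, -4, 2], [5, 2, -2]].

X = [[5, 0, -2], [4, -4, 2], [5, 2, -2]]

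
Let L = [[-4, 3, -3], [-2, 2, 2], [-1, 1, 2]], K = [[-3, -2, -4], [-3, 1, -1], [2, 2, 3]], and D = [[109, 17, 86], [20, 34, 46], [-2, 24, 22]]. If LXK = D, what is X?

X = [[-1, 0, -5], [-5, -2, -3], [-1, 5, 0]]

Isolating X: multiply by L⁻¹ from the left and K⁻¹ from the right, so X = L⁻¹DK⁻¹.
L has determinant -2; L⁻¹ = [[-1, 9/2, -6], [-1, 11/2, -7], [0, -1/2, 1]].
det K = 3, so K⁻¹ = [[5/3, -2/3, 2], [7/3, -1/3, 3], [-8/3, 2/3, -3]].
L⁻¹D = [[-7, -8, -11], [15, 2, 13], [-12, 7, -1]].
X = (L⁻¹D)K⁻¹ = [[-1, 0, -5], [-5, -2, -3], [-1, 5, 0]].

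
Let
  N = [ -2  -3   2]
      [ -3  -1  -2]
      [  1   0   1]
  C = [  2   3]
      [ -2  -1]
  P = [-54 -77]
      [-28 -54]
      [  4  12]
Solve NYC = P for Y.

Y = N⁻¹PC⁻¹ (apply N⁻¹ on the left and C⁻¹ on the right).
N has determinant 1; N⁻¹ = [[-1, 3, 8], [1, -4, -10], [1, -3, -7]].
det C = 4, so C⁻¹ = [[-1/4, -3/4], [1/2, 1/2]].
N⁻¹P = [[2, 11], [18, 19], [2, 1]].
Y = (N⁻¹P)C⁻¹ = [[5, 4], [5, -4], [0, -1]].

Y = [[5, 4], [5, -4], [0, -1]]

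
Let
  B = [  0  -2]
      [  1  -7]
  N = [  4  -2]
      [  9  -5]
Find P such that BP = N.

B is on the left of P, so left-multiply by B⁻¹: P = B⁻¹N.
B has determinant 2; B⁻¹ = [[-7/2, 1], [-1/2, 0]].
P = B⁻¹N = [[-7/2, 1], [-1/2, 0]] · [[4, -2], [9, -5]] = [[-5, 2], [-2, 1]].

P = [[-5, 2], [-2, 1]]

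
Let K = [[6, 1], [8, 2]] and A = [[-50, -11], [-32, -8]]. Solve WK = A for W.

W = [[-3, -4], [0, -4]]

Since K sits to the right of W, W = AK⁻¹.
det K = 4, so K⁻¹ = [[1/2, -1/4], [-2, 3/2]].
W = AK⁻¹ = [[-50, -11], [-32, -8]] · [[1/2, -1/4], [-2, 3/2]] = [[-3, -4], [0, -4]].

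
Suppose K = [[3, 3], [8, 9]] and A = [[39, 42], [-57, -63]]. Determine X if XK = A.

X = [[5, 3], [-3, -6]]

K is on the right of X, so right-multiply by K⁻¹: X = AK⁻¹.
det K = 3, so K⁻¹ = [[3, -1], [-8/3, 1]].
X = AK⁻¹ = [[39, 42], [-57, -63]] · [[3, -1], [-8/3, 1]] = [[5, 3], [-3, -6]].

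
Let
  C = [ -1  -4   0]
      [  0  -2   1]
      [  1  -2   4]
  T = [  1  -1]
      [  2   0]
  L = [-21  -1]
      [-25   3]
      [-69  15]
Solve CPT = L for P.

P = [[3, -1], [-1, 3], [-5, -5]]

Isolating P: multiply by C⁻¹ from the left and T⁻¹ from the right, so P = C⁻¹LT⁻¹.
det C = 2, so C⁻¹ = [[-3, 8, -2], [1/2, -2, 1/2], [1, -3, 1]].
det T = 2; the adjugate gives T⁻¹ = [[0, 1/2], [-1, 1/2]].
C⁻¹L = [[1, -3], [5, 1], [-15, 5]].
P = (C⁻¹L)T⁻¹ = [[3, -1], [-1, 3], [-5, -5]].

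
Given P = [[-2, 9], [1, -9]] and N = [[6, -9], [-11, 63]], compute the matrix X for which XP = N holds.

X = [[-5, -4], [4, -3]]

Since P sits to the right of X, X = NP⁻¹.
det P = 9; the adjugate gives P⁻¹ = [[-1, -1], [-1/9, -2/9]].
X = NP⁻¹ = [[6, -9], [-11, 63]] · [[-1, -1], [-1/9, -2/9]] = [[-5, -4], [4, -3]].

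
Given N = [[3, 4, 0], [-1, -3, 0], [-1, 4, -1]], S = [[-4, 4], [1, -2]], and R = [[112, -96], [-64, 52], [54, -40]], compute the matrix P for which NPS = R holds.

P = [[-4, 0], [-5, -4], [1, -2]]

P = N⁻¹RS⁻¹ (apply N⁻¹ on the left and S⁻¹ on the right).
det N = 5, so N⁻¹ = [[3/5, 4/5, 0], [-1/5, -3/5, 0], [-7/5, -16/5, -1]].
S has determinant 4; S⁻¹ = [[-1/2, -1], [-1/4, -1]].
N⁻¹R = [[16, -16], [16, -12], [-6, 8]].
P = (N⁻¹R)S⁻¹ = [[-4, 0], [-5, -4], [1, -2]].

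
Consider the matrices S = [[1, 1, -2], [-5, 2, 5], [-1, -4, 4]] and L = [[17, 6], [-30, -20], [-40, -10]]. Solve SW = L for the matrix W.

Left-multiplying both sides by S⁻¹ gives W = S⁻¹L.
det S = -1, so S⁻¹ = [[-28, -4, -9], [-15, -2, -5], [-22, -3, -7]].
W = S⁻¹L = [[-28, -4, -9], [-15, -2, -5], [-22, -3, -7]] · [[17, 6], [-30, -20], [-40, -10]] = [[4, 2], [5, 0], [-4, -2]].

W = [[4, 2], [5, 0], [-4, -2]]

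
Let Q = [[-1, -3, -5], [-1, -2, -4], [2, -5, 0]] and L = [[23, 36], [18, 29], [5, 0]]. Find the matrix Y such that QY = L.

Since Q multiplies Y on the left, Y = Q⁻¹L.
Q has determinant -1; Q⁻¹ = [[20, -25, -2], [8, -10, -1], [-9, 11, 1]].
Y = Q⁻¹L = [[20, -25, -2], [8, -10, -1], [-9, 11, 1]] · [[23, 36], [18, 29], [5, 0]] = [[0, -5], [-1, -2], [-4, -5]].

Y = [[0, -5], [-1, -2], [-4, -5]]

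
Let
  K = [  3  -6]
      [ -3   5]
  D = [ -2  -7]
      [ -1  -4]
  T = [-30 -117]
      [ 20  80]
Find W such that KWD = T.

Left-multiply by K⁻¹ and right-multiply by D⁻¹: W = K⁻¹TD⁻¹.
det K = -3, so K⁻¹ = [[-5/3, -2], [-1, -1]].
det D = 1; the adjugate gives D⁻¹ = [[-4, 7], [1, -2]].
K⁻¹T = [[10, 35], [10, 37]].
W = (K⁻¹T)D⁻¹ = [[-5, 0], [-3, -4]].

W = [[-5, 0], [-3, -4]]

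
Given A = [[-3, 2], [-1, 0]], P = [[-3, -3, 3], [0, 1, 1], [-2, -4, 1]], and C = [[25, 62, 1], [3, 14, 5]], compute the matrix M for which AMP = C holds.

M = [[-1, -5, 3], [-2, 0, -1]]

M = A⁻¹CP⁻¹ (apply A⁻¹ on the left and P⁻¹ on the right).
det A = 2; the adjugate gives A⁻¹ = [[0, -1], [1/2, -3/2]].
det P = -3, so P⁻¹ = [[-5/3, 3, 2], [2/3, -1, -1], [-2/3, 2, 1]].
A⁻¹C = [[-3, -14, -5], [8, 10, -7]].
M = (A⁻¹C)P⁻¹ = [[-1, -5, 3], [-2, 0, -1]].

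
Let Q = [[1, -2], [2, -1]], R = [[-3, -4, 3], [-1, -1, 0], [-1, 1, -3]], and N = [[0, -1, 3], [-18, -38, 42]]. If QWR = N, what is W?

Isolating W: multiply by Q⁻¹ from the left and R⁻¹ from the right, so W = Q⁻¹NR⁻¹.
Q has determinant 3; Q⁻¹ = [[-1/3, 2/3], [-2/3, 1/3]].
det R = -3; the adjugate gives R⁻¹ = [[-1, 3, -1], [1, -4, 1], [2/3, -7/3, 1/3]].
Q⁻¹N = [[-12, -25, 27], [-6, -12, 12]].
W = (Q⁻¹N)R⁻¹ = [[5, 1, -4], [2, 2, -2]].

W = [[5, 1, -4], [2, 2, -2]]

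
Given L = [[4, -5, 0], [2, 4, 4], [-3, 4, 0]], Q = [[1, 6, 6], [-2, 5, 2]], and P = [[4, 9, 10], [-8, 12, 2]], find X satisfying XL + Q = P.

XL = P − Q = [[3, 3, 4], [-6, 7, 0]].
Right-multiplying both sides by L⁻¹ gives X = (P − Q)L⁻¹.
L has determinant -4; L⁻¹ = [[4, 0, 5], [3, 0, 4], [-5, 1/4, -13/2]].
X = (P − Q)L⁻¹ = [[1, 1, 1], [-3, 0, -2]].

X = [[1, 1, 1], [-3, 0, -2]]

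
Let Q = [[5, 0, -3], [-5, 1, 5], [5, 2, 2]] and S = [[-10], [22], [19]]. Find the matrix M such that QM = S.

M = [[1], [2], [5]]

Q is on the left of M, so left-multiply by Q⁻¹: M = Q⁻¹S.
det Q = 5, so Q⁻¹ = [[-8/5, -6/5, 3/5], [7, 5, -2], [-3, -2, 1]].
M = Q⁻¹S = [[-8/5, -6/5, 3/5], [7, 5, -2], [-3, -2, 1]] · [[-10], [22], [19]] = [[1], [2], [5]].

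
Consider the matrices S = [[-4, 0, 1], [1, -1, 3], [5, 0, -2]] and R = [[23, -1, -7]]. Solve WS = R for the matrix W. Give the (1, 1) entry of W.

Right-multiplying both sides by S⁻¹ gives W = RS⁻¹.
det S = -3, so S⁻¹ = [[-2/3, 0, -1/3], [-17/3, -1, -13/3], [-5/3, 0, -4/3]].
W = RS⁻¹ = [[23, -1, -7]] · [[-2/3, 0, -1/3], [-17/3, -1, -13/3], [-5/3, 0, -4/3]] = [[2, 1, 6]].

2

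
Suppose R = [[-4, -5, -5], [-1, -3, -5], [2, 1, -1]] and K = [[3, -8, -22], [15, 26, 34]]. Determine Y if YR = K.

Y = [[-1, 5, 2], [-2, -5, 1]]

Since R sits to the right of Y, Y = KR⁻¹.
det R = -2, so R⁻¹ = [[-4, 5, -5], [11/2, -7, 15/2], [-5/2, 3, -7/2]].
Y = KR⁻¹ = [[3, -8, -22], [15, 26, 34]] · [[-4, 5, -5], [11/2, -7, 15/2], [-5/2, 3, -7/2]] = [[-1, 5, 2], [-2, -5, 1]].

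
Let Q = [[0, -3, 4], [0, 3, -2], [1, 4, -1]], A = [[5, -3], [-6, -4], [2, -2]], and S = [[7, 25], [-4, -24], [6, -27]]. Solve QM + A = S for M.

QM = S − A = [[2, 28], [2, -20], [4, -25]].
Left-multiplying both sides by Q⁻¹ gives M = Q⁻¹(S − A).
det Q = -6, so Q⁻¹ = [[-5/6, -13/6, 1], [1/3, 2/3, 0], [1/2, 1/2, 0]].
M = Q⁻¹(S − A) = [[-2, -5], [2, -4], [2, 4]].

M = [[-2, -5], [2, -4], [2, 4]]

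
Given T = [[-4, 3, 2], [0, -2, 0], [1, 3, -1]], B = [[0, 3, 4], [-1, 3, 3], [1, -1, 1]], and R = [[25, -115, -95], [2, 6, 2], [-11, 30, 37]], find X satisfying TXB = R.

X = [[2, 1, -5], [-4, 4, 3], [-5, -4, -2]]

X = T⁻¹RB⁻¹ (apply T⁻¹ on the left and B⁻¹ on the right).
det T = -4, so T⁻¹ = [[-1/2, -9/4, -1], [0, -1/2, 0], [-1/2, -15/4, -2]].
det B = 4; the adjugate gives B⁻¹ = [[3/2, -7/4, -3/4], [1, -1, -1], [-1/2, 3/4, 3/4]].
T⁻¹R = [[-6, 14, 6], [-1, -3, -1], [2, -25, -34]].
X = (T⁻¹R)B⁻¹ = [[2, 1, -5], [-4, 4, 3], [-5, -4, -2]].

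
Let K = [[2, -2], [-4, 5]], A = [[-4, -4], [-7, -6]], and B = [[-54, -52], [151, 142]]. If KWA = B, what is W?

W = [[3, -4], [-2, -5]]

W = K⁻¹BA⁻¹ (apply K⁻¹ on the left and A⁻¹ on the right).
det K = 2, so K⁻¹ = [[5/2, 1], [2, 1]].
A has determinant -4; A⁻¹ = [[3/2, -1], [-7/4, 1]].
K⁻¹B = [[16, 12], [43, 38]].
W = (K⁻¹B)A⁻¹ = [[3, -4], [-2, -5]].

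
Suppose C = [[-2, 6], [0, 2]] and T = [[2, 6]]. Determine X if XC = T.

Since C sits to the right of X, X = TC⁻¹.
C has determinant -4; C⁻¹ = [[-1/2, 3/2], [0, 1/2]].
X = TC⁻¹ = [[2, 6]] · [[-1/2, 3/2], [0, 1/2]] = [[-1, 6]].

X = [[-1, 6]]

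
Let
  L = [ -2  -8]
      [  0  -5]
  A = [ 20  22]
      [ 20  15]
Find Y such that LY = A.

L is on the left of Y, so left-multiply by L⁻¹: Y = L⁻¹A.
L has determinant 10; L⁻¹ = [[-1/2, 4/5], [0, -1/5]].
Y = L⁻¹A = [[-1/2, 4/5], [0, -1/5]] · [[20, 22], [20, 15]] = [[6, 1], [-4, -3]].

Y = [[6, 1], [-4, -3]]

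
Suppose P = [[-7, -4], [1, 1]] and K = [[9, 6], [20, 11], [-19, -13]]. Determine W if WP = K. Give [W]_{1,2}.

2

P is on the right of W, so right-multiply by P⁻¹: W = KP⁻¹.
det P = -3, so P⁻¹ = [[-1/3, -4/3], [1/3, 7/3]].
W = KP⁻¹ = [[9, 6], [20, 11], [-19, -13]] · [[-1/3, -4/3], [1/3, 7/3]] = [[-1, 2], [-3, -1], [2, -5]].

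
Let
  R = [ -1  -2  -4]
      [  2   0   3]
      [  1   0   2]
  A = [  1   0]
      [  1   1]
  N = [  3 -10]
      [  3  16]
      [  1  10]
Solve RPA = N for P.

P = [[1, 2], [3, -4], [-5, 4]]

Isolating P: multiply by R⁻¹ from the left and A⁻¹ from the right, so P = R⁻¹NA⁻¹.
det R = 2; the adjugate gives R⁻¹ = [[0, 2, -3], [-1/2, 1, -5/2], [0, -1, 2]].
det A = 1; the adjugate gives A⁻¹ = [[1, 0], [-1, 1]].
R⁻¹N = [[3, 2], [-1, -4], [-1, 4]].
P = (R⁻¹N)A⁻¹ = [[1, 2], [3, -4], [-5, 4]].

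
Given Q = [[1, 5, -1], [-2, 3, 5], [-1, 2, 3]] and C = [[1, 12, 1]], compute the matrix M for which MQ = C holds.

M = [[2, 0, 1]]

Since Q sits to the right of M, M = CQ⁻¹.
det Q = 5, so Q⁻¹ = [[-1/5, -17/5, 28/5], [1/5, 2/5, -3/5], [-1/5, -7/5, 13/5]].
M = CQ⁻¹ = [[1, 12, 1]] · [[-1/5, -17/5, 28/5], [1/5, 2/5, -3/5], [-1/5, -7/5, 13/5]] = [[2, 0, 1]].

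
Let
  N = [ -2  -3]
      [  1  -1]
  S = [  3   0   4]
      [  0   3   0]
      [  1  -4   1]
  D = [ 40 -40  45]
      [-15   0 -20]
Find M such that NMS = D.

Left-multiply by N⁻¹ and right-multiply by S⁻¹: M = N⁻¹DS⁻¹.
det N = 5, so N⁻¹ = [[-1/5, 3/5], [-1/5, -2/5]].
det S = -3, so S⁻¹ = [[-1, 16/3, 4], [0, 1/3, 0], [1, -4, -3]].
N⁻¹D = [[-17, 8, -21], [-2, 8, -1]].
M = (N⁻¹D)S⁻¹ = [[-4, -4, -5], [1, -4, -5]].

M = [[-4, -4, -5], [1, -4, -5]]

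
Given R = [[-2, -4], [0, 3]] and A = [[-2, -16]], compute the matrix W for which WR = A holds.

Right-multiplying both sides by R⁻¹ gives W = AR⁻¹.
det R = -6; the adjugate gives R⁻¹ = [[-1/2, -2/3], [0, 1/3]].
W = AR⁻¹ = [[-2, -16]] · [[-1/2, -2/3], [0, 1/3]] = [[1, -4]].

W = [[1, -4]]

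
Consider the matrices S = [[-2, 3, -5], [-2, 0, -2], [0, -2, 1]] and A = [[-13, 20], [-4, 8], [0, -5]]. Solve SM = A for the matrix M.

Since S multiplies M on the left, M = S⁻¹A.
det S = -6, so S⁻¹ = [[2/3, -7/6, 1], [-1/3, 1/3, -1], [-2/3, 2/3, -1]].
M = S⁻¹A = [[2/3, -7/6, 1], [-1/3, 1/3, -1], [-2/3, 2/3, -1]] · [[-13, 20], [-4, 8], [0, -5]] = [[-4, -1], [3, 1], [6, -3]].

M = [[-4, -1], [3, 1], [6, -3]]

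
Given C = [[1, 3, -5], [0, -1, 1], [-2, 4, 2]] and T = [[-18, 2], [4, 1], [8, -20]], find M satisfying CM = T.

M = [[6, -1], [2, -4], [6, -3]]

Since C multiplies M on the left, M = C⁻¹T.
det C = -2; the adjugate gives C⁻¹ = [[3, 13, 1], [1, 4, 1/2], [1, 5, 1/2]].
M = C⁻¹T = [[3, 13, 1], [1, 4, 1/2], [1, 5, 1/2]] · [[-18, 2], [4, 1], [8, -20]] = [[6, -1], [2, -4], [6, -3]].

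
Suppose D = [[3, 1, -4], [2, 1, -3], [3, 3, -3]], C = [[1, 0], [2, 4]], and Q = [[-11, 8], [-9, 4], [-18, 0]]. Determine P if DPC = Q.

Left-multiply by D⁻¹ and right-multiply by C⁻¹: P = D⁻¹QC⁻¹.
det D = 3; the adjugate gives D⁻¹ = [[2, -3, 1/3], [-1, 1, 1/3], [1, -2, 1/3]].
det C = 4, so C⁻¹ = [[1, 0], [-1/2, 1/4]].
D⁻¹Q = [[-1, 4], [-4, -4], [1, 0]].
P = (D⁻¹Q)C⁻¹ = [[-3, 1], [-2, -1], [1, 0]].

P = [[-3, 1], [-2, -1], [1, 0]]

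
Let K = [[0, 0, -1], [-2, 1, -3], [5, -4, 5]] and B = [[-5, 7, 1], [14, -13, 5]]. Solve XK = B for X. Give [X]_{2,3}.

4

K is on the right of X, so right-multiply by K⁻¹: X = BK⁻¹.
K has determinant -3; K⁻¹ = [[7/3, -4/3, -1/3], [5/3, -5/3, -2/3], [-1, 0, 0]].
X = BK⁻¹ = [[-5, 7, 1], [14, -13, 5]] · [[7/3, -4/3, -1/3], [5/3, -5/3, -2/3], [-1, 0, 0]] = [[-1, -5, -3], [6, 3, 4]].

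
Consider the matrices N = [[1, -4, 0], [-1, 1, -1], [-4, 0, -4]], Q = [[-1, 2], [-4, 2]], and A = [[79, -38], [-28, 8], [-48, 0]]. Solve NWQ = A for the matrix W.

W = [[1, -4], [0, 4], [3, 0]]

W = N⁻¹AQ⁻¹ (apply N⁻¹ on the left and Q⁻¹ on the right).
det N = -4, so N⁻¹ = [[1, 4, -1], [0, 1, -1/4], [-1, -4, 3/4]].
det Q = 6, so Q⁻¹ = [[1/3, -1/3], [2/3, -1/6]].
N⁻¹A = [[15, -6], [-16, 8], [-3, 6]].
W = (N⁻¹A)Q⁻¹ = [[1, -4], [0, 4], [3, 0]].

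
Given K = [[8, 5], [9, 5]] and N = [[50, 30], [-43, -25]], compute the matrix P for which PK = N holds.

Right-multiplying both sides by K⁻¹ gives P = NK⁻¹.
K has determinant -5; K⁻¹ = [[-1, 1], [9/5, -8/5]].
P = NK⁻¹ = [[50, 30], [-43, -25]] · [[-1, 1], [9/5, -8/5]] = [[4, 2], [-2, -3]].

P = [[4, 2], [-2, -3]]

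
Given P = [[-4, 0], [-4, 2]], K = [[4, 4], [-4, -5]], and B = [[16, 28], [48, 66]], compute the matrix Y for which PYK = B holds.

Y = [[2, 3], [1, -3]]

Isolating Y: multiply by P⁻¹ from the left and K⁻¹ from the right, so Y = P⁻¹BK⁻¹.
det P = -8; the adjugate gives P⁻¹ = [[-1/4, 0], [-1/2, 1/2]].
det K = -4, so K⁻¹ = [[5/4, 1], [-1, -1]].
P⁻¹B = [[-4, -7], [16, 19]].
Y = (P⁻¹B)K⁻¹ = [[2, 3], [1, -3]].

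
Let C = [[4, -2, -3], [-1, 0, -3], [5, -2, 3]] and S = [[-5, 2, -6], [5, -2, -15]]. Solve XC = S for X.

Right-multiplying both sides by C⁻¹ gives X = SC⁻¹.
C has determinant -6; C⁻¹ = [[1, -2, -1], [2, -9/2, -5/2], [-1/3, 1/3, 1/3]].
X = SC⁻¹ = [[-5, 2, -6], [5, -2, -15]] · [[1, -2, -1], [2, -9/2, -5/2], [-1/3, 1/3, 1/3]] = [[1, -1, -2], [6, -6, -5]].

X = [[1, -1, -2], [6, -6, -5]]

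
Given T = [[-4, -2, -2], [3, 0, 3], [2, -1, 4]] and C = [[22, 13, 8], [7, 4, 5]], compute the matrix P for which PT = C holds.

P = [[-6, 0, -1], [-3, -3, 2]]

Since T sits to the right of P, P = CT⁻¹.
det T = 6, so T⁻¹ = [[1/2, 5/3, -1], [-1, -2, 1], [-1/2, -4/3, 1]].
P = CT⁻¹ = [[22, 13, 8], [7, 4, 5]] · [[1/2, 5/3, -1], [-1, -2, 1], [-1/2, -4/3, 1]] = [[-6, 0, -1], [-3, -3, 2]].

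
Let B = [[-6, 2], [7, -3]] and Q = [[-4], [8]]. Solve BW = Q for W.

Since B multiplies W on the left, W = B⁻¹Q.
det B = 4; the adjugate gives B⁻¹ = [[-3/4, -1/2], [-7/4, -3/2]].
W = B⁻¹Q = [[-3/4, -1/2], [-7/4, -3/2]] · [[-4], [8]] = [[-1], [-5]].

W = [[-1], [-5]]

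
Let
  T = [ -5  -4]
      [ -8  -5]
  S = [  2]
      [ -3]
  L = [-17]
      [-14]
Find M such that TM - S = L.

M = [[-1], [5]]

TM = L + S = [[-15], [-17]].
Since T multiplies M on the left, M = T⁻¹(L + S).
det T = -7; the adjugate gives T⁻¹ = [[5/7, -4/7], [-8/7, 5/7]].
M = T⁻¹(L + S) = [[-1], [5]].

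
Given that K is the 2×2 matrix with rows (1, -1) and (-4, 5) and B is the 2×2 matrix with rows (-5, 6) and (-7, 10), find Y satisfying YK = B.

K is on the right of Y, so right-multiply by K⁻¹: Y = BK⁻¹.
det K = 1; the adjugate gives K⁻¹ = [[5, 1], [4, 1]].
Y = BK⁻¹ = [[-5, 6], [-7, 10]] · [[5, 1], [4, 1]] = [[-1, 1], [5, 3]].

Y = [[-1, 1], [5, 3]]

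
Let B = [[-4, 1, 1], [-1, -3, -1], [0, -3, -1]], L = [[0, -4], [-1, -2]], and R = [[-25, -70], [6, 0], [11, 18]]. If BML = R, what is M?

M = B⁻¹RL⁻¹ (apply B⁻¹ on the left and L⁻¹ on the right).
det B = 2, so B⁻¹ = [[0, -1, 1], [-1/2, 2, -5/2], [3/2, -6, 13/2]].
det L = -4; the adjugate gives L⁻¹ = [[1/2, -1], [-1/4, 0]].
B⁻¹R = [[5, 18], [-3, -10], [-2, 12]].
M = (B⁻¹R)L⁻¹ = [[-2, -5], [1, 3], [-4, 2]].

M = [[-2, -5], [1, 3], [-4, 2]]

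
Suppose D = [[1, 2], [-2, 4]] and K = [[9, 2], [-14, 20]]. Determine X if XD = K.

X = [[5, -2], [-2, 6]]

Right-multiplying both sides by D⁻¹ gives X = KD⁻¹.
D has determinant 8; D⁻¹ = [[1/2, -1/4], [1/4, 1/8]].
X = KD⁻¹ = [[9, 2], [-14, 20]] · [[1/2, -1/4], [1/4, 1/8]] = [[5, -2], [-2, 6]].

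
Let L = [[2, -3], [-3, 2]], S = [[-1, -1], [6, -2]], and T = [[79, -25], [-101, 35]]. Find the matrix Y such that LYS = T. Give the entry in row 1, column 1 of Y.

1

Isolating Y: multiply by L⁻¹ from the left and S⁻¹ from the right, so Y = L⁻¹TS⁻¹.
det L = -5; the adjugate gives L⁻¹ = [[-2/5, -3/5], [-3/5, -2/5]].
det S = 8, so S⁻¹ = [[-1/4, 1/8], [-3/4, -1/8]].
L⁻¹T = [[29, -11], [-7, 1]].
Y = (L⁻¹T)S⁻¹ = [[1, 5], [1, -1]].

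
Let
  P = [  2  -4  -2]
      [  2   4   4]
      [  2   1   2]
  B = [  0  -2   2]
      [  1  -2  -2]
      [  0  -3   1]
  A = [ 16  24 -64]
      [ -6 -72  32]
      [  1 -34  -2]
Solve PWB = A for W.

W = P⁻¹AB⁻¹ (apply P⁻¹ on the left and B⁻¹ on the right).
P has determinant 4; P⁻¹ = [[1, 3/2, -2], [1, 2, -3], [-3/2, -5/2, 4]].
det B = -4, so B⁻¹ = [[2, 1, -2], [1/4, 0, -1/2], [3/4, 0, -1/2]].
P⁻¹A = [[5, -16, -12], [1, -18, 6], [-5, 8, 8]].
W = (P⁻¹A)B⁻¹ = [[-3, 5, 4], [2, 1, 4], [-2, -5, 2]].

W = [[-3, 5, 4], [2, 1, 4], [-2, -5, 2]]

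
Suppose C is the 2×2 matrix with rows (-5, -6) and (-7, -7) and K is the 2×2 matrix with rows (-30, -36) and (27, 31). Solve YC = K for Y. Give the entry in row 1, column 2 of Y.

0

Since C sits to the right of Y, Y = KC⁻¹.
det C = -7, so C⁻¹ = [[1, -6/7], [-1, 5/7]].
Y = KC⁻¹ = [[-30, -36], [27, 31]] · [[1, -6/7], [-1, 5/7]] = [[6, 0], [-4, -1]].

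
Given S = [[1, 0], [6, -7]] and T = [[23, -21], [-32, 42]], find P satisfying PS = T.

S is on the right of P, so right-multiply by S⁻¹: P = TS⁻¹.
S has determinant -7; S⁻¹ = [[1, 0], [6/7, -1/7]].
P = TS⁻¹ = [[23, -21], [-32, 42]] · [[1, 0], [6/7, -1/7]] = [[5, 3], [4, -6]].

P = [[5, 3], [4, -6]]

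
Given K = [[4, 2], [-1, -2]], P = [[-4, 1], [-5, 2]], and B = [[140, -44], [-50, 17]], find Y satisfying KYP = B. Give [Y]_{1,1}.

-5

Isolating Y: multiply by K⁻¹ from the left and P⁻¹ from the right, so Y = K⁻¹BP⁻¹.
K has determinant -6; K⁻¹ = [[1/3, 1/3], [-1/6, -2/3]].
P has determinant -3; P⁻¹ = [[-2/3, 1/3], [-5/3, 4/3]].
K⁻¹B = [[30, -9], [10, -4]].
Y = (K⁻¹B)P⁻¹ = [[-5, -2], [0, -2]].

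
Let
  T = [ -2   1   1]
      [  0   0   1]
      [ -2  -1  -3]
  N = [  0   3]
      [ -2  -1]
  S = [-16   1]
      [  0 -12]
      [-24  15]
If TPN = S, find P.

P = T⁻¹SN⁻¹ (apply T⁻¹ on the left and N⁻¹ on the right).
det T = -4, so T⁻¹ = [[-1/4, -1/2, -1/4], [1/2, -2, -1/2], [0, 1, 0]].
det N = 6; the adjugate gives N⁻¹ = [[-1/6, -1/2], [1/3, 0]].
T⁻¹S = [[10, 2], [4, 17], [0, -12]].
P = (T⁻¹S)N⁻¹ = [[-1, -5], [5, -2], [-4, 0]].

P = [[-1, -5], [5, -2], [-4, 0]]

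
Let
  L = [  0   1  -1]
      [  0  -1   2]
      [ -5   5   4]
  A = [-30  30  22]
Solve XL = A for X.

Right-multiplying both sides by L⁻¹ gives X = AL⁻¹.
L has determinant -5; L⁻¹ = [[14/5, 9/5, -1/5], [2, 1, 0], [1, 1, 0]].
X = AL⁻¹ = [[-30, 30, 22]] · [[14/5, 9/5, -1/5], [2, 1, 0], [1, 1, 0]] = [[-2, -2, 6]].

X = [[-2, -2, 6]]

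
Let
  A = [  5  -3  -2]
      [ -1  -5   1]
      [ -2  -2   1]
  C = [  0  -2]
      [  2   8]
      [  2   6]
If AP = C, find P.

A is on the left of P, so left-multiply by A⁻¹: P = A⁻¹C.
det A = 4; the adjugate gives A⁻¹ = [[-3/4, 7/4, -13/4], [-1/4, 1/4, -3/4], [-2, 4, -7]].
P = A⁻¹C = [[-3/4, 7/4, -13/4], [-1/4, 1/4, -3/4], [-2, 4, -7]] · [[0, -2], [2, 8], [2, 6]] = [[-3, -4], [-1, -2], [-6, -6]].

P = [[-3, -4], [-1, -2], [-6, -6]]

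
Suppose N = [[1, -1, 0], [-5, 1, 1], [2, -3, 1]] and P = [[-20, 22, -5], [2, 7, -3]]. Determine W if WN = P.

W = [[-3, 1, -6], [-6, -2, -1]]

Since N sits to the right of W, W = PN⁻¹.
N has determinant -3; N⁻¹ = [[-4/3, -1/3, 1/3], [-7/3, -1/3, 1/3], [-13/3, -1/3, 4/3]].
W = PN⁻¹ = [[-20, 22, -5], [2, 7, -3]] · [[-4/3, -1/3, 1/3], [-7/3, -1/3, 1/3], [-13/3, -1/3, 4/3]] = [[-3, 1, -6], [-6, -2, -1]].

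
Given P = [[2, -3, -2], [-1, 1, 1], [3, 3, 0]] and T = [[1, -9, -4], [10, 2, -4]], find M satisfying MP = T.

Since P sits to the right of M, M = TP⁻¹.
det P = -3; the adjugate gives P⁻¹ = [[1, 2, 1/3], [-1, -2, 0], [2, 5, 1/3]].
M = TP⁻¹ = [[1, -9, -4], [10, 2, -4]] · [[1, 2, 1/3], [-1, -2, 0], [2, 5, 1/3]] = [[2, 0, -1], [0, -4, 2]].

M = [[2, 0, -1], [0, -4, 2]]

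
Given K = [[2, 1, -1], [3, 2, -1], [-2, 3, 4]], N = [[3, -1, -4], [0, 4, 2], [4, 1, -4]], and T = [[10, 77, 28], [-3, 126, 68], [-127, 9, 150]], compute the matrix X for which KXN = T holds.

X = [[-4, 5, 2], [-3, 5, 0], [-5, -1, -3]]

X = K⁻¹TN⁻¹ (apply K⁻¹ on the left and N⁻¹ on the right).
det K = -1; the adjugate gives K⁻¹ = [[-11, 7, -1], [10, -6, 1], [-13, 8, -1]].
det N = 2; the adjugate gives N⁻¹ = [[-9, -4, 7], [4, 2, -3], [-8, -7/2, 6]].
K⁻¹T = [[-4, 26, 18], [-9, 23, 22], [-27, -2, 30]].
X = (K⁻¹T)N⁻¹ = [[-4, 5, 2], [-3, 5, 0], [-5, -1, -3]].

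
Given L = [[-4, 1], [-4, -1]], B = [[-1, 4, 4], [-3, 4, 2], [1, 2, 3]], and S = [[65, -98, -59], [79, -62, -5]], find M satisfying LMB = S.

M = [[1, 5, -2], [-4, 2, -5]]

M = L⁻¹SB⁻¹ (apply L⁻¹ on the left and B⁻¹ on the right).
det L = 8, so L⁻¹ = [[-1/8, -1/8], [1/2, -1/2]].
det B = -4, so B⁻¹ = [[-2, 1, 2], [-11/4, 7/4, 5/2], [5/2, -3/2, -2]].
L⁻¹S = [[-18, 20, 8], [-7, -18, -27]].
M = (L⁻¹S)B⁻¹ = [[1, 5, -2], [-4, 2, -5]].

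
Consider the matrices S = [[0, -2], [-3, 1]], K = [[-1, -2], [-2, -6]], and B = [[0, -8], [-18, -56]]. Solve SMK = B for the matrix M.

M = S⁻¹BK⁻¹ (apply S⁻¹ on the left and K⁻¹ on the right).
det S = -6, so S⁻¹ = [[-1/6, -1/3], [-1/2, 0]].
det K = 2; the adjugate gives K⁻¹ = [[-3, 1], [1, -1/2]].
S⁻¹B = [[6, 20], [0, 4]].
M = (S⁻¹B)K⁻¹ = [[2, -4], [4, -2]].

M = [[2, -4], [4, -2]]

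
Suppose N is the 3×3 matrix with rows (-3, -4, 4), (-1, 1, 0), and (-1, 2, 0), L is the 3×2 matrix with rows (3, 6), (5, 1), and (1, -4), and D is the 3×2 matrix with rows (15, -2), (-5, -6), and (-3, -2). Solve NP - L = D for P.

NP = D + L = [[18, 4], [0, -5], [-2, -6]].
Left-multiplying both sides by N⁻¹ gives P = N⁻¹(D + L).
det N = -4; the adjugate gives N⁻¹ = [[0, -2, 1], [0, -1, 1], [1/4, -5/2, 7/4]].
P = N⁻¹(D + L) = [[-2, 4], [-2, -1], [1, 3]].

P = [[-2, 4], [-2, -1], [1, 3]]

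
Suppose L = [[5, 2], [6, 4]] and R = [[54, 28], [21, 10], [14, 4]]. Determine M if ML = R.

M = [[6, 4], [3, 1], [4, -1]]

L is on the right of M, so right-multiply by L⁻¹: M = RL⁻¹.
det L = 8; the adjugate gives L⁻¹ = [[1/2, -1/4], [-3/4, 5/8]].
M = RL⁻¹ = [[54, 28], [21, 10], [14, 4]] · [[1/2, -1/4], [-3/4, 5/8]] = [[6, 4], [3, 1], [4, -1]].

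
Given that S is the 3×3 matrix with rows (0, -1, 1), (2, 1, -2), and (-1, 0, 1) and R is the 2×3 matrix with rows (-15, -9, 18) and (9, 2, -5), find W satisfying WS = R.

W = [[3, -6, 3], [4, 6, 3]]

S is on the right of W, so right-multiply by S⁻¹: W = RS⁻¹.
det S = 1, so S⁻¹ = [[1, 1, 1], [0, 1, 2], [1, 1, 2]].
W = RS⁻¹ = [[-15, -9, 18], [9, 2, -5]] · [[1, 1, 1], [0, 1, 2], [1, 1, 2]] = [[3, -6, 3], [4, 6, 3]].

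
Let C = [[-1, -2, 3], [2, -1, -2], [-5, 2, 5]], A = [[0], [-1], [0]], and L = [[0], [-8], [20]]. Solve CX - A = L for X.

X = [[2], [5], [4]]

CX = L + A = [[0], [-9], [20]].
Since C multiplies X on the left, X = C⁻¹(L + A).
C has determinant -2; C⁻¹ = [[1/2, -8, -7/2], [0, -5, -2], [1/2, -6, -5/2]].
X = C⁻¹(L + A) = [[2], [5], [4]].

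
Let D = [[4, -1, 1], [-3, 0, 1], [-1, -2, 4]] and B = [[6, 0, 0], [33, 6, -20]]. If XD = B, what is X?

X = [[4, 4, -2], [4, -4, -5]]

D is on the right of X, so right-multiply by D⁻¹: X = BD⁻¹.
det D = 3, so D⁻¹ = [[2/3, 2/3, -1/3], [11/3, 17/3, -7/3], [2, 3, -1]].
X = BD⁻¹ = [[6, 0, 0], [33, 6, -20]] · [[2/3, 2/3, -1/3], [11/3, 17/3, -7/3], [2, 3, -1]] = [[4, 4, -2], [4, -4, -5]].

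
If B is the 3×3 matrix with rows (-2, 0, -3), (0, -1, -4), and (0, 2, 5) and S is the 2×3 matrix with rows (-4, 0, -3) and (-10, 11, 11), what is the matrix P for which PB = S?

P = [[2, -2, -1], [5, 1, 6]]

B is on the right of P, so right-multiply by B⁻¹: P = SB⁻¹.
det B = -6; the adjugate gives B⁻¹ = [[-1/2, 1, 1/2], [0, 5/3, 4/3], [0, -2/3, -1/3]].
P = SB⁻¹ = [[-4, 0, -3], [-10, 11, 11]] · [[-1/2, 1, 1/2], [0, 5/3, 4/3], [0, -2/3, -1/3]] = [[2, -2, -1], [5, 1, 6]].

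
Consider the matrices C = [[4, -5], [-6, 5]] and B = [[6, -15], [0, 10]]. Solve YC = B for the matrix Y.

Y = [[6, 3], [-6, -4]]

C is on the right of Y, so right-multiply by C⁻¹: Y = BC⁻¹.
C has determinant -10; C⁻¹ = [[-1/2, -1/2], [-3/5, -2/5]].
Y = BC⁻¹ = [[6, -15], [0, 10]] · [[-1/2, -1/2], [-3/5, -2/5]] = [[6, 3], [-6, -4]].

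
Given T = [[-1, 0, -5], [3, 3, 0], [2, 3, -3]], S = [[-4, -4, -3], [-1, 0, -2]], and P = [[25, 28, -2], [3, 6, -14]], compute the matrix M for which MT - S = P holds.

M = [[-2, 3, 5], [2, 0, 2]]

MT = P + S = [[21, 24, -5], [2, 6, -16]].
Right-multiplying both sides by T⁻¹ gives M = (P + S)T⁻¹.
det T = -6, so T⁻¹ = [[3/2, 5/2, -5/2], [-3/2, -13/6, 5/2], [-1/2, -1/2, 1/2]].
M = (P + S)T⁻¹ = [[-2, 3, 5], [2, 0, 2]].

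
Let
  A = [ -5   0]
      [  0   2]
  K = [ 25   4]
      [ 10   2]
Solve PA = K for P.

Since A sits to the right of P, P = KA⁻¹.
det A = -10, so A⁻¹ = [[-1/5, 0], [0, 1/2]].
P = KA⁻¹ = [[25, 4], [10, 2]] · [[-1/5, 0], [0, 1/2]] = [[-5, 2], [-2, 1]].

P = [[-5, 2], [-2, 1]]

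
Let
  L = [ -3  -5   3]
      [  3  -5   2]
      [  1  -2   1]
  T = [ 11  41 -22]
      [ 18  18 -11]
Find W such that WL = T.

L is on the right of W, so right-multiply by L⁻¹: W = TL⁻¹.
det L = 5; the adjugate gives L⁻¹ = [[-1/5, -1/5, 1], [-1/5, -6/5, 3], [-1/5, -11/5, 6]].
W = TL⁻¹ = [[11, 41, -22], [18, 18, -11]] · [[-1/5, -1/5, 1], [-1/5, -6/5, 3], [-1/5, -11/5, 6]] = [[-6, -3, 2], [-5, -1, 6]].

W = [[-6, -3, 2], [-5, -1, 6]]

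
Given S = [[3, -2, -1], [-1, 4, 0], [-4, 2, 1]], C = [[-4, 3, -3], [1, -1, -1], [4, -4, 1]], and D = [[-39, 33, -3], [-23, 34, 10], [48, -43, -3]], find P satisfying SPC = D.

P = [[-1, -5, -2], [-3, 0, -5], [-3, 0, 4]]

Isolating P: multiply by S⁻¹ from the left and C⁻¹ from the right, so P = S⁻¹DC⁻¹.
det S = -4; the adjugate gives S⁻¹ = [[-1, 0, -1], [-1/4, 1/4, -1/4], [-7/2, -1/2, -5/2]].
C has determinant 5; C⁻¹ = [[-1, 9/5, -6/5], [-1, 8/5, -7/5], [0, -4/5, 1/5]].
S⁻¹D = [[-9, 10, 6], [-8, 11, 4], [28, -25, 13]].
P = (S⁻¹D)C⁻¹ = [[-1, -5, -2], [-3, 0, -5], [-3, 0, 4]].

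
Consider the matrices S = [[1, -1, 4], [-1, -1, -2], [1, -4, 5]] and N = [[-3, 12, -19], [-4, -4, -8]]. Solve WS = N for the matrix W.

W = [[-5, -3, -1], [0, 4, 0]]

Since S sits to the right of W, W = NS⁻¹.
det S = 4; the adjugate gives S⁻¹ = [[-13/4, -11/4, 3/2], [3/4, 1/4, -1/2], [5/4, 3/4, -1/2]].
W = NS⁻¹ = [[-3, 12, -19], [-4, -4, -8]] · [[-13/4, -11/4, 3/2], [3/4, 1/4, -1/2], [5/4, 3/4, -1/2]] = [[-5, -3, -1], [0, 4, 0]].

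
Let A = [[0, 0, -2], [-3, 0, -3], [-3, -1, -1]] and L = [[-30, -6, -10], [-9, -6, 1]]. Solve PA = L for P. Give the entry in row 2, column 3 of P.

Right-multiplying both sides by A⁻¹ gives P = LA⁻¹.
A has determinant -6; A⁻¹ = [[1/2, -1/3, 0], [-1, 1, -1], [-1/2, 0, 0]].
P = LA⁻¹ = [[-30, -6, -10], [-9, -6, 1]] · [[1/2, -1/3, 0], [-1, 1, -1], [-1/2, 0, 0]] = [[-4, 4, 6], [1, -3, 6]].

6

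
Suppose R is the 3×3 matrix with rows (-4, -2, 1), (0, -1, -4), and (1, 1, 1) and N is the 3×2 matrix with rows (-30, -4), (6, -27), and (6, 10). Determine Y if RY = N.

Y = [[6, 1], [2, 3], [-2, 6]]

Left-multiplying both sides by R⁻¹ gives Y = R⁻¹N.
det R = -3; the adjugate gives R⁻¹ = [[-1, -1, -3], [4/3, 5/3, 16/3], [-1/3, -2/3, -4/3]].
Y = R⁻¹N = [[-1, -1, -3], [4/3, 5/3, 16/3], [-1/3, -2/3, -4/3]] · [[-30, -4], [6, -27], [6, 10]] = [[6, 1], [2, 3], [-2, 6]].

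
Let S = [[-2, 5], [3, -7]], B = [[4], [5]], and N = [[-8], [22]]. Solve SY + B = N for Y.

Y = [[1], [-2]]

SY = N − B = [[-12], [17]].
Since S multiplies Y on the left, Y = S⁻¹(N − B).
det S = -1, so S⁻¹ = [[7, 5], [3, 2]].
Y = S⁻¹(N − B) = [[1], [-2]].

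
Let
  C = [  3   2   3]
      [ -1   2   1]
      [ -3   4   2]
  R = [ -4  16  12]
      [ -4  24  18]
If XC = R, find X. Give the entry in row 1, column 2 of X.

C is on the right of X, so right-multiply by C⁻¹: X = RC⁻¹.
C has determinant 4; C⁻¹ = [[0, 2, -1], [-1/4, 15/4, -3/2], [1/2, -9/2, 2]].
X = RC⁻¹ = [[-4, 16, 12], [-4, 24, 18]] · [[0, 2, -1], [-1/4, 15/4, -3/2], [1/2, -9/2, 2]] = [[2, -2, 4], [3, 1, 4]].

-2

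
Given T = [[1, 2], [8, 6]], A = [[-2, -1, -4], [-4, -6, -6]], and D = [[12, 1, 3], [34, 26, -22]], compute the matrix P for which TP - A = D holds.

P = [[0, 4, -5], [5, -2, 2]]

TP = D + A = [[10, 0, -1], [30, 20, -28]].
Left-multiplying both sides by T⁻¹ gives P = T⁻¹(D + A).
det T = -10; the adjugate gives T⁻¹ = [[-3/5, 1/5], [4/5, -1/10]].
P = T⁻¹(D + A) = [[0, 4, -5], [5, -2, 2]].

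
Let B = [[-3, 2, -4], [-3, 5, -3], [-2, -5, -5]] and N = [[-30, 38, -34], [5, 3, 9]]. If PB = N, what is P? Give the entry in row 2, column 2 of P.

B is on the right of P, so right-multiply by B⁻¹: P = NB⁻¹.
B has determinant 2; B⁻¹ = [[-20, 15, 7], [-9/2, 7/2, 3/2], [25/2, -19/2, -9/2]].
P = NB⁻¹ = [[-30, 38, -34], [5, 3, 9]] · [[-20, 15, 7], [-9/2, 7/2, 3/2], [25/2, -19/2, -9/2]] = [[4, 6, 0], [-1, 0, -1]].

0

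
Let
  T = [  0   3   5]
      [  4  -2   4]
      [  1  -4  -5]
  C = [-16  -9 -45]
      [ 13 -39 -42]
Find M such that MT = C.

T is on the right of M, so right-multiply by T⁻¹: M = CT⁻¹.
det T = 2; the adjugate gives T⁻¹ = [[13, -5/2, 11], [12, -5/2, 10], [-7, 3/2, -6]].
M = CT⁻¹ = [[-16, -9, -45], [13, -39, -42]] · [[13, -5/2, 11], [12, -5/2, 10], [-7, 3/2, -6]] = [[-1, -5, 4], [-5, 2, 5]].

M = [[-1, -5, 4], [-5, 2, 5]]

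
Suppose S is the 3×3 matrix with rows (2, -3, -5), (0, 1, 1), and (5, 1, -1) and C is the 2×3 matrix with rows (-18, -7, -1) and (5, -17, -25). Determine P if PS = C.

P = [[1, 0, -4], [5, -1, -1]]

S is on the right of P, so right-multiply by S⁻¹: P = CS⁻¹.
det S = 6; the adjugate gives S⁻¹ = [[-1/3, -4/3, 1/3], [5/6, 23/6, -1/3], [-5/6, -17/6, 1/3]].
P = CS⁻¹ = [[-18, -7, -1], [5, -17, -25]] · [[-1/3, -4/3, 1/3], [5/6, 23/6, -1/3], [-5/6, -17/6, 1/3]] = [[1, 0, -4], [5, -1, -1]].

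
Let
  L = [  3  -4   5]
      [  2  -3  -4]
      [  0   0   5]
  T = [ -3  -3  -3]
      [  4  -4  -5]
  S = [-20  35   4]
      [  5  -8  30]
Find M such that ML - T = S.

ML = S + T = [[-23, 32, 1], [9, -12, 25]].
L is on the right of M, so right-multiply by L⁻¹: M = (S + T)L⁻¹.
L has determinant -5; L⁻¹ = [[3, -4, -31/5], [2, -3, -22/5], [0, 0, 1/5]].
M = (S + T)L⁻¹ = [[-5, -4, 2], [3, 0, 2]].

M = [[-5, -4, 2], [3, 0, 2]]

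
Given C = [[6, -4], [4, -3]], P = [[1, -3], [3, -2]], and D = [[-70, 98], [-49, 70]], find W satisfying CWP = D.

W = [[-1, -2], [4, 1]]

W = C⁻¹DP⁻¹ (apply C⁻¹ on the left and P⁻¹ on the right).
C has determinant -2; C⁻¹ = [[3/2, -2], [2, -3]].
det P = 7, so P⁻¹ = [[-2/7, 3/7], [-3/7, 1/7]].
C⁻¹D = [[-7, 7], [7, -14]].
W = (C⁻¹D)P⁻¹ = [[-1, -2], [4, 1]].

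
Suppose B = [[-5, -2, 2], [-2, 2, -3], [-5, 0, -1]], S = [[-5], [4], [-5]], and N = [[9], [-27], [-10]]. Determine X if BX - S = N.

X = [[2], [-2], [5]]

BX = N + S = [[4], [-23], [-15]].
Left-multiplying both sides by B⁻¹ gives X = B⁻¹(N + S).
det B = 4, so B⁻¹ = [[-1/2, -1/2, 1/2], [13/4, 15/4, -19/4], [5/2, 5/2, -7/2]].
X = B⁻¹(N + S) = [[2], [-2], [5]].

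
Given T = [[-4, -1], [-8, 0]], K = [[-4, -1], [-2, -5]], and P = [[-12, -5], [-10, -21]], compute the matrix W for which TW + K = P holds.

TW = P − K = [[-8, -4], [-8, -16]].
T is on the left of W, so left-multiply by T⁻¹: W = T⁻¹(P − K).
det T = -8; the adjugate gives T⁻¹ = [[0, -1/8], [-1, 1/2]].
W = T⁻¹(P − K) = [[1, 2], [4, -4]].

W = [[1, 2], [4, -4]]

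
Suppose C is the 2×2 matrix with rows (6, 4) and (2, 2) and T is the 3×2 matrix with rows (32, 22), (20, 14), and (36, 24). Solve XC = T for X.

Since C sits to the right of X, X = TC⁻¹.
C has determinant 4; C⁻¹ = [[1/2, -1], [-1/2, 3/2]].
X = TC⁻¹ = [[32, 22], [20, 14], [36, 24]] · [[1/2, -1], [-1/2, 3/2]] = [[5, 1], [3, 1], [6, 0]].

X = [[5, 1], [3, 1], [6, 0]]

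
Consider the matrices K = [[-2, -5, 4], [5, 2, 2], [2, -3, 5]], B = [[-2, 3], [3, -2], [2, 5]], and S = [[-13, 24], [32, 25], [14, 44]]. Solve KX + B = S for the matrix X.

KX = S − B = [[-11, 21], [29, 27], [12, 39]].
K is on the left of X, so left-multiply by K⁻¹: X = K⁻¹(S − B).
det K = -3; the adjugate gives K⁻¹ = [[-16/3, -13/3, 6], [7, 6, -8], [19/3, 16/3, -7]].
X = K⁻¹(S − B) = [[5, 5], [1, -3], [1, 4]].

X = [[5, 5], [1, -3], [1, 4]]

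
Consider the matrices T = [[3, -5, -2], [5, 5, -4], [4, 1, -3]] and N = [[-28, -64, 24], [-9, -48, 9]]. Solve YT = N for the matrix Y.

Y = [[6, -6, -4], [6, -3, -3]]

Since T sits to the right of Y, Y = NT⁻¹.
det T = 2; the adjugate gives T⁻¹ = [[-11/2, -17/2, 15], [-1/2, -1/2, 1], [-15/2, -23/2, 20]].
Y = NT⁻¹ = [[-28, -64, 24], [-9, -48, 9]] · [[-11/2, -17/2, 15], [-1/2, -1/2, 1], [-15/2, -23/2, 20]] = [[6, -6, -4], [6, -3, -3]].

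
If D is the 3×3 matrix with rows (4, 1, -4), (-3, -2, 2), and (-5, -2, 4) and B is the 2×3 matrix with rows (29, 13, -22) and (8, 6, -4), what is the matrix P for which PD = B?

P = [[-1, -1, -6], [-2, -2, -2]]

Right-multiplying both sides by D⁻¹ gives P = BD⁻¹.
D has determinant 2; D⁻¹ = [[-2, 2, -3], [1, -2, 2], [-2, 3/2, -5/2]].
P = BD⁻¹ = [[29, 13, -22], [8, 6, -4]] · [[-2, 2, -3], [1, -2, 2], [-2, 3/2, -5/2]] = [[-1, -1, -6], [-2, -2, -2]].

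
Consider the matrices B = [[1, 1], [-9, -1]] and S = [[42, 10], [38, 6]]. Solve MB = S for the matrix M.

M = [[6, -4], [2, -4]]

B is on the right of M, so right-multiply by B⁻¹: M = SB⁻¹.
B has determinant 8; B⁻¹ = [[-1/8, -1/8], [9/8, 1/8]].
M = SB⁻¹ = [[42, 10], [38, 6]] · [[-1/8, -1/8], [9/8, 1/8]] = [[6, -4], [2, -4]].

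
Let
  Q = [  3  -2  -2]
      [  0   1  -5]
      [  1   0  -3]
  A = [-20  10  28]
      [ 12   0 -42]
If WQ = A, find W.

Q is on the right of W, so right-multiply by Q⁻¹: W = AQ⁻¹.
det Q = 3, so Q⁻¹ = [[-1, -2, 4], [-5/3, -7/3, 5], [-1/3, -2/3, 1]].
W = AQ⁻¹ = [[-20, 10, 28], [12, 0, -42]] · [[-1, -2, 4], [-5/3, -7/3, 5], [-1/3, -2/3, 1]] = [[-6, -2, -2], [2, 4, 6]].

W = [[-6, -2, -2], [2, 4, 6]]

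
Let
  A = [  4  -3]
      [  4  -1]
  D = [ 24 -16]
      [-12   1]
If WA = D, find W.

Right-multiplying both sides by A⁻¹ gives W = DA⁻¹.
det A = 8; the adjugate gives A⁻¹ = [[-1/8, 3/8], [-1/2, 1/2]].
W = DA⁻¹ = [[24, -16], [-12, 1]] · [[-1/8, 3/8], [-1/2, 1/2]] = [[5, 1], [1, -4]].

W = [[5, 1], [1, -4]]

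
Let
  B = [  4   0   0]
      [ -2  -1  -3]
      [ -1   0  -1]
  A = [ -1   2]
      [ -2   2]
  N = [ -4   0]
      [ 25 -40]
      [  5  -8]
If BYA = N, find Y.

Isolating Y: multiply by B⁻¹ from the left and A⁻¹ from the right, so Y = B⁻¹NA⁻¹.
B has determinant 4; B⁻¹ = [[1/4, 0, 0], [1/4, -1, 3], [-1/4, 0, -1]].
A has determinant 2; A⁻¹ = [[1, -1], [1, -1/2]].
B⁻¹N = [[-1, 0], [-11, 16], [-4, 8]].
Y = (B⁻¹N)A⁻¹ = [[-1, 1], [5, 3], [4, 0]].

Y = [[-1, 1], [5, 3], [4, 0]]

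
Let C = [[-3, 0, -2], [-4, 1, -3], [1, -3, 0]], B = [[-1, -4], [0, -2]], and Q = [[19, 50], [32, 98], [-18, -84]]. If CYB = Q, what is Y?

Left-multiply by C⁻¹ and right-multiply by B⁻¹: Y = C⁻¹QB⁻¹.
C has determinant 5; C⁻¹ = [[-9/5, 6/5, 2/5], [-3/5, 2/5, -1/5], [11/5, -9/5, -3/5]].
det B = 2, so B⁻¹ = [[-1, 2], [0, -1/2]].
C⁻¹Q = [[-3, -6], [5, 26], [-5, -16]].
Y = (C⁻¹Q)B⁻¹ = [[3, -3], [-5, -3], [5, -2]].

Y = [[3, -3], [-5, -3], [5, -2]]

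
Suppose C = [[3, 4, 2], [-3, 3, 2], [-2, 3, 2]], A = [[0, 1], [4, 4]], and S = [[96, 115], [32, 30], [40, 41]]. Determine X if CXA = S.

Isolating X: multiply by C⁻¹ from the left and A⁻¹ from the right, so X = C⁻¹SA⁻¹.
det C = 2, so C⁻¹ = [[0, -1, 1], [1, 5, -6], [-3/2, -17/2, 21/2]].
det A = -4; the adjugate gives A⁻¹ = [[-1, 1/4], [1, 0]].
C⁻¹S = [[8, 11], [16, 19], [4, 3]].
X = (C⁻¹S)A⁻¹ = [[3, 2], [3, 4], [-1, 1]].

X = [[3, 2], [3, 4], [-1, 1]]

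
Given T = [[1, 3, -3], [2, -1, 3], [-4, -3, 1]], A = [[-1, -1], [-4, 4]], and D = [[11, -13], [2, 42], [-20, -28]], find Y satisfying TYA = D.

Y = T⁻¹DA⁻¹ (apply T⁻¹ on the left and A⁻¹ on the right).
det T = -4; the adjugate gives T⁻¹ = [[-2, -3/2, -3/2], [7/2, 11/4, 9/4], [5/2, 9/4, 7/4]].
det A = -8; the adjugate gives A⁻¹ = [[-1/2, -1/8], [-1/2, 1/8]].
T⁻¹D = [[5, 5], [-1, 7], [-3, 13]].
Y = (T⁻¹D)A⁻¹ = [[-5, 0], [-3, 1], [-5, 2]].

Y = [[-5, 0], [-3, 1], [-5, 2]]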